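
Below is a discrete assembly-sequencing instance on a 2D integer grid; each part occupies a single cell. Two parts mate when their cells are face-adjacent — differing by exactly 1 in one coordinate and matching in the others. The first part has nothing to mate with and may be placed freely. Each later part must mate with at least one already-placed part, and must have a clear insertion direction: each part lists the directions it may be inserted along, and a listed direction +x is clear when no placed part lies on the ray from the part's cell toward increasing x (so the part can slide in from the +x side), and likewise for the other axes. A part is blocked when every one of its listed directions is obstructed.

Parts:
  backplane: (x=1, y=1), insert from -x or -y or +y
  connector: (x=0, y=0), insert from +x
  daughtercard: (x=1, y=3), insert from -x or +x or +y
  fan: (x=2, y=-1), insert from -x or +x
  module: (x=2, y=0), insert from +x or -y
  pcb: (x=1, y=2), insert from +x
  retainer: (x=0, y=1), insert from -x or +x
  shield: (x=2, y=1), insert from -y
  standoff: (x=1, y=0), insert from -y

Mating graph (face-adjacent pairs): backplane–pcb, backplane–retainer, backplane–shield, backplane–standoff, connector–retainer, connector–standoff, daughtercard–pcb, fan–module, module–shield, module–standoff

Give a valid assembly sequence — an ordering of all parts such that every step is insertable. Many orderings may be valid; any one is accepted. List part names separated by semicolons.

backplane; retainer; connector; standoff; pcb; daughtercard; shield; module; fan

1. backplane@(1, 1) [-x clear] — {backplane}
2. retainer@(0, 1) [-x clear] — {backplane, retainer}
3. connector@(0, 0) [+x clear] — {backplane, connector, retainer}
4. standoff@(1, 0) [-y clear] — {backplane, connector, retainer, standoff}
5. pcb@(1, 2) [+x clear] — {backplane, connector, pcb, retainer, standoff}
6. daughtercard@(1, 3) [-x clear] — {backplane, connector, daughtercard, pcb, retainer, standoff}
7. shield@(2, 1) [-y clear] — {backplane, connector, daughtercard, pcb, retainer, shield, standoff}
8. module@(2, 0) [+x clear] — {backplane, connector, daughtercard, module, pcb, retainer, shield, standoff}
9. fan@(2, -1) [-x clear] — {backplane, connector, daughtercard, fan, module, pcb, retainer, shield, standoff}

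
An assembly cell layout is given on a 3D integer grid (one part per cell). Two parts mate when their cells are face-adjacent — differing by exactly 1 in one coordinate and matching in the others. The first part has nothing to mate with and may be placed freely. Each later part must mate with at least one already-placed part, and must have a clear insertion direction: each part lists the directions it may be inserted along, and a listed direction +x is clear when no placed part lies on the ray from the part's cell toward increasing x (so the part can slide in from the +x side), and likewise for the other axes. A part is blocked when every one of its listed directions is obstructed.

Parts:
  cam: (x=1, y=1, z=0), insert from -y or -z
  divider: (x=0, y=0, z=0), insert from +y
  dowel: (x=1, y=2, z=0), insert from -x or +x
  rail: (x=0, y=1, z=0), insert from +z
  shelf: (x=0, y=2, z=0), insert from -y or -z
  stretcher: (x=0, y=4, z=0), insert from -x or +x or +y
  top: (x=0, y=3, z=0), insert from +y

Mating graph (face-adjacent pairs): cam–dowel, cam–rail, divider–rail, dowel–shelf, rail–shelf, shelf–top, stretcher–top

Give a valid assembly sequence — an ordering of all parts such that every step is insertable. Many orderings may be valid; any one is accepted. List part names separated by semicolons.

divider; rail; shelf; dowel; cam; top; stretcher

1. divider@(0, 0, 0) [+y clear] — {divider}
2. rail@(0, 1, 0) [+z clear] — {divider, rail}
3. shelf@(0, 2, 0) [-z clear] — {divider, rail, shelf}
4. dowel@(1, 2, 0) [+x clear] — {divider, dowel, rail, shelf}
5. cam@(1, 1, 0) [-y clear] — {cam, divider, dowel, rail, shelf}
6. top@(0, 3, 0) [+y clear] — {cam, divider, dowel, rail, shelf, top}
7. stretcher@(0, 4, 0) [-x clear] — {cam, divider, dowel, rail, shelf, stretcher, top}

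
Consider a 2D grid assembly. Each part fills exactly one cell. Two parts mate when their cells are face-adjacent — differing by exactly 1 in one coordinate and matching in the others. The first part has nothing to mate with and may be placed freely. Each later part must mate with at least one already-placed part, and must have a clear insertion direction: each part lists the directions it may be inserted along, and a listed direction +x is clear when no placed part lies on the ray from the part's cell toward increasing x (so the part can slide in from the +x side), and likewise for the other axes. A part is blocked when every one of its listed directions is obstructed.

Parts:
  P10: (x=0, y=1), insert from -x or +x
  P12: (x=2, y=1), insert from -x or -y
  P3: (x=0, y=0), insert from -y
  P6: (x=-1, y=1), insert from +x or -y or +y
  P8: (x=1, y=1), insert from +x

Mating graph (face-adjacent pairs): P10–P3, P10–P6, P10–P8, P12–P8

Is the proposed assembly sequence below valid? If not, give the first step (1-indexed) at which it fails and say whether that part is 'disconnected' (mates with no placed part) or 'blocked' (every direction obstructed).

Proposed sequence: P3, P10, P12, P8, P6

Invalid at step 3 (disconnected)

1. P3@(0, 0) [-y clear] — {P3}
2. P10@(0, 1) [-x clear] — {P10, P3}
3. P12@(2, 1) — no placed neighbour ⇒ disconnected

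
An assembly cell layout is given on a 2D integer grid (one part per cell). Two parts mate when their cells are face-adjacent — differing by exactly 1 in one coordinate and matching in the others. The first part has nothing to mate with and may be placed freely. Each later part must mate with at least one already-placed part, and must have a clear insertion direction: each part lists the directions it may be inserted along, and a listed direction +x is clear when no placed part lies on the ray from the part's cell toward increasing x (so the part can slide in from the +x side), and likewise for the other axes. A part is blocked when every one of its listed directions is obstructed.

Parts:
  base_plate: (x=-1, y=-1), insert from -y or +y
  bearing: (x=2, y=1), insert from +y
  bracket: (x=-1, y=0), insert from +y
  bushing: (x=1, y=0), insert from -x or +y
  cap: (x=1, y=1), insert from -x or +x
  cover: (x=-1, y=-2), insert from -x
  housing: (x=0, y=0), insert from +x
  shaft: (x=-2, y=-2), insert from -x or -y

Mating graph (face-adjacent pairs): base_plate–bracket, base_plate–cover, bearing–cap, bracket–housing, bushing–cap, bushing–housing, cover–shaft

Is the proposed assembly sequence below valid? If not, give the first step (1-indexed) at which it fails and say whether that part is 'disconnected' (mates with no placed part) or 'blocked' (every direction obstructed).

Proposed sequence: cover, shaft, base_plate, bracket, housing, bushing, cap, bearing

1. cover@(-1, -2) [-x clear] — {cover}
2. shaft@(-2, -2) [-x clear] — {cover, shaft}
3. base_plate@(-1, -1) [+y clear] — {base_plate, cover, shaft}
4. bracket@(-1, 0) [+y clear] — {base_plate, bracket, cover, shaft}
5. housing@(0, 0) [+x clear] — {base_plate, bracket, cover, housing, shaft}
6. bushing@(1, 0) [+y clear] — {base_plate, bracket, bushing, cover, housing, shaft}
7. cap@(1, 1) [-x clear] — {base_plate, bracket, bushing, cap, cover, housing, shaft}
8. bearing@(2, 1) [+y clear] — {base_plate, bearing, bracket, bushing, cap, cover, housing, shaft}

Valid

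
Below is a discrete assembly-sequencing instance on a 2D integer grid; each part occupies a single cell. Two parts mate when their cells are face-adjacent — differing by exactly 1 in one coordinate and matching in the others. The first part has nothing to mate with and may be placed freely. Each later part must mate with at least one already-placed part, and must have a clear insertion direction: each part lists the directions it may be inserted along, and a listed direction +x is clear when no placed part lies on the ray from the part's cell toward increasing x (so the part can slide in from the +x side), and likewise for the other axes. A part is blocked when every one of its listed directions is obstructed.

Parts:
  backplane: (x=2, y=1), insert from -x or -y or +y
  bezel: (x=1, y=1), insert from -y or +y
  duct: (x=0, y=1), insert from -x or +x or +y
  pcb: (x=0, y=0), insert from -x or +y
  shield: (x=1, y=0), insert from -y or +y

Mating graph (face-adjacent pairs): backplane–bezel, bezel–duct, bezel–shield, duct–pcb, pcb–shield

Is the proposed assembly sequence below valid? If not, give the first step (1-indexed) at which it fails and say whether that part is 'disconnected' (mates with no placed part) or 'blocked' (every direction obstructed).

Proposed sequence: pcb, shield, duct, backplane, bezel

Invalid at step 4 (disconnected)

1. pcb@(0, 0) [-x clear] — {pcb}
2. shield@(1, 0) [-y clear] — {pcb, shield}
3. duct@(0, 1) [-x clear] — {duct, pcb, shield}
4. backplane@(2, 1) — no placed neighbour ⇒ disconnected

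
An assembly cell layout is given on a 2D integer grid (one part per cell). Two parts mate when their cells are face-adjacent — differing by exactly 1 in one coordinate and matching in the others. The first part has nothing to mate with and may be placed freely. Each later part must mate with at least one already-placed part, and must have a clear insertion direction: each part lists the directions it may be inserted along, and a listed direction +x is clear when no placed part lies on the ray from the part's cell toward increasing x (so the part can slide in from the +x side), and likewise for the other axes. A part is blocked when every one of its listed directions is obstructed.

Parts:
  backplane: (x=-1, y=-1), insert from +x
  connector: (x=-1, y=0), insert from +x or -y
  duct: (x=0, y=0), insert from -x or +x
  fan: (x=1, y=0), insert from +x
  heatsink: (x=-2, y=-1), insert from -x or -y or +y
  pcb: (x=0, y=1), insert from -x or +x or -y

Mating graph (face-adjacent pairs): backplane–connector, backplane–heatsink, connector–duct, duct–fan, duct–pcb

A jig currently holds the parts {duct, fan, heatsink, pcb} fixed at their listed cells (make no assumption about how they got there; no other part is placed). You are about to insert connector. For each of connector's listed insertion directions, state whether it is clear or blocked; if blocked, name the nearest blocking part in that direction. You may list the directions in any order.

+x: blocked by duct; -y: clear

+x: nearest on ray is duct@(0, 0) ⇒ blocked
-y: ray from connector(-1, 0) has no placed part ⇒ clear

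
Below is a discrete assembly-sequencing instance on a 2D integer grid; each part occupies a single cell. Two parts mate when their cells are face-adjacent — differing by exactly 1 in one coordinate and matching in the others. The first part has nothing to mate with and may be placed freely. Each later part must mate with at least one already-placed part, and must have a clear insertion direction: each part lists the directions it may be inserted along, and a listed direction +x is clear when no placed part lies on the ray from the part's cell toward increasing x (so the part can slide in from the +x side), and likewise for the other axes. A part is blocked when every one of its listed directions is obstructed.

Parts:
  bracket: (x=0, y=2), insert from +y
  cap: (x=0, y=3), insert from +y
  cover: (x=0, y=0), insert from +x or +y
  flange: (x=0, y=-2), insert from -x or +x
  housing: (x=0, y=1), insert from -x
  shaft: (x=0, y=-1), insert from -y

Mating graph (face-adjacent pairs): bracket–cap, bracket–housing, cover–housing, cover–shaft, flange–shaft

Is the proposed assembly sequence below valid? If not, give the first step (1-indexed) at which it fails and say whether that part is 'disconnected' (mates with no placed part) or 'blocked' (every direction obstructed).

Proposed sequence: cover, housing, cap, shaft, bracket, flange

1. cover@(0, 0) [+x clear] — {cover}
2. housing@(0, 1) [-x clear] — {cover, housing}
3. cap@(0, 3) — no placed neighbour ⇒ disconnected

Invalid at step 3 (disconnected)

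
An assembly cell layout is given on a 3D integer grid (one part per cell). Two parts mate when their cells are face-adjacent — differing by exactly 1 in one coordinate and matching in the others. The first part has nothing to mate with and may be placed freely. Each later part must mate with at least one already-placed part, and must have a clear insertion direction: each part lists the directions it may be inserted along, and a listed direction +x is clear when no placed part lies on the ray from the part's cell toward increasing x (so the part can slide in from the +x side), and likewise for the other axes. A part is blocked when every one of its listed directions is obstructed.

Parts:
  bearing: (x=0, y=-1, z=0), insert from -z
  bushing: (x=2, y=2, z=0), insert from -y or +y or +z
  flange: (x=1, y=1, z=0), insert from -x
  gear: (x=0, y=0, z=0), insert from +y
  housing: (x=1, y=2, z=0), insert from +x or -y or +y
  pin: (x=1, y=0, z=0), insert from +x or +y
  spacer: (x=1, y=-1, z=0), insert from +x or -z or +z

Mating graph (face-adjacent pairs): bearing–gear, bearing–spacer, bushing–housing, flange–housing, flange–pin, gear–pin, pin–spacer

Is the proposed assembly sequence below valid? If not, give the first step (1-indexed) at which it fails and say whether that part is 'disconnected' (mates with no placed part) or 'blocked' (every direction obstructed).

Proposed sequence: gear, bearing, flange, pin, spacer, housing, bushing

Invalid at step 3 (disconnected)

1. gear@(0, 0, 0) [+y clear] — {gear}
2. bearing@(0, -1, 0) [-z clear] — {bearing, gear}
3. flange@(1, 1, 0) — no placed neighbour ⇒ disconnected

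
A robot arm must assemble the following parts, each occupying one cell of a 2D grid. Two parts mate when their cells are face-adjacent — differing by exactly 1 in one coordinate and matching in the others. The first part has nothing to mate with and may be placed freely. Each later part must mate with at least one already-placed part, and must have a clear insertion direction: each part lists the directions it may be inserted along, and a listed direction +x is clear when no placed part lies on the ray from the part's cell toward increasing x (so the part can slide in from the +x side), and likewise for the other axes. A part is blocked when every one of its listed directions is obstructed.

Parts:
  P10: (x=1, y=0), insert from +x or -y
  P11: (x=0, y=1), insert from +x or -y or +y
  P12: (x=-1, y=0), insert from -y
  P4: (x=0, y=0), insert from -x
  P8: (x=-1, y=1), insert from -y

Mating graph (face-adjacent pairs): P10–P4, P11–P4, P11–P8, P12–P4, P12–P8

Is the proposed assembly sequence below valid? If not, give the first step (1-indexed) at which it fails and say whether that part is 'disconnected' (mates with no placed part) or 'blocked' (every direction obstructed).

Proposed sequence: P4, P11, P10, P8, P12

Valid

1. P4@(0, 0) [-x clear] — {P4}
2. P11@(0, 1) [+x clear] — {P11, P4}
3. P10@(1, 0) [+x clear] — {P10, P11, P4}
4. P8@(-1, 1) [-y clear] — {P10, P11, P4, P8}
5. P12@(-1, 0) [-y clear] — {P10, P11, P12, P4, P8}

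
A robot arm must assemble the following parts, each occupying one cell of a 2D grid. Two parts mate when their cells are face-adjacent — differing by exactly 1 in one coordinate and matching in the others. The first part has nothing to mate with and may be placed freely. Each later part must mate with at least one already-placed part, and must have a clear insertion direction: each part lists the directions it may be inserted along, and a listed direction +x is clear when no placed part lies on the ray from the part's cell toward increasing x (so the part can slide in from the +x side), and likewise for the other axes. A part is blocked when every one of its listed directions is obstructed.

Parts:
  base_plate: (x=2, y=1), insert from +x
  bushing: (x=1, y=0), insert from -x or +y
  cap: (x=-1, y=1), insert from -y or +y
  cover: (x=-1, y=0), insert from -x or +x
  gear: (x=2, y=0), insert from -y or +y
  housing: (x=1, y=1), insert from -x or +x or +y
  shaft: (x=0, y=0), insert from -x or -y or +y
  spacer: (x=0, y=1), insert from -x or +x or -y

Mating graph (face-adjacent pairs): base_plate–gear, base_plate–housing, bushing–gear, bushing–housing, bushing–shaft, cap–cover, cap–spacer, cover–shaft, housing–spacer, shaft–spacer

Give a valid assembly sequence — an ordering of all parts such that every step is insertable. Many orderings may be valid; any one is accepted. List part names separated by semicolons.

housing; spacer; base_plate; gear; cap; bushing; shaft; cover

1. housing@(1, 1) [-x clear] — {housing}
2. spacer@(0, 1) [-x clear] — {housing, spacer}
3. base_plate@(2, 1) [+x clear] — {base_plate, housing, spacer}
4. gear@(2, 0) [-y clear] — {base_plate, gear, housing, spacer}
5. cap@(-1, 1) [-y clear] — {base_plate, cap, gear, housing, spacer}
6. bushing@(1, 0) [-x clear] — {base_plate, bushing, cap, gear, housing, spacer}
7. shaft@(0, 0) [-x clear] — {base_plate, bushing, cap, gear, housing, shaft, spacer}
8. cover@(-1, 0) [-x clear] — {base_plate, bushing, cap, cover, gear, housing, shaft, spacer}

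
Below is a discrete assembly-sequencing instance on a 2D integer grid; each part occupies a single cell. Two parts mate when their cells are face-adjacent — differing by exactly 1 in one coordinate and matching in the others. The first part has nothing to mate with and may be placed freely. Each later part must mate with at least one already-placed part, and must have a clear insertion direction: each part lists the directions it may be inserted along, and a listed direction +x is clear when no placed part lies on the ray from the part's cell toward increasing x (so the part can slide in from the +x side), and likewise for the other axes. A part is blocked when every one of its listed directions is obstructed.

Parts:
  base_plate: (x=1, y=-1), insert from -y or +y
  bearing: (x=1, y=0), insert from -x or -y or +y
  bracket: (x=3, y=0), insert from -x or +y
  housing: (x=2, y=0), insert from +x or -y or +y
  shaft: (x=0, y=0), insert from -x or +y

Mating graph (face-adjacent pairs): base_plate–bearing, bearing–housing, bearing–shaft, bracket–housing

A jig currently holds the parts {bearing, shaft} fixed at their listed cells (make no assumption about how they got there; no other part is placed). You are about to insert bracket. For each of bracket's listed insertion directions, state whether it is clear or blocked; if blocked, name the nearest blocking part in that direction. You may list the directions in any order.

+y: clear; -x: blocked by bearing

-x: nearest on ray is bearing@(1, 0) ⇒ blocked
+y: ray from bracket(3, 0) has no placed part ⇒ clear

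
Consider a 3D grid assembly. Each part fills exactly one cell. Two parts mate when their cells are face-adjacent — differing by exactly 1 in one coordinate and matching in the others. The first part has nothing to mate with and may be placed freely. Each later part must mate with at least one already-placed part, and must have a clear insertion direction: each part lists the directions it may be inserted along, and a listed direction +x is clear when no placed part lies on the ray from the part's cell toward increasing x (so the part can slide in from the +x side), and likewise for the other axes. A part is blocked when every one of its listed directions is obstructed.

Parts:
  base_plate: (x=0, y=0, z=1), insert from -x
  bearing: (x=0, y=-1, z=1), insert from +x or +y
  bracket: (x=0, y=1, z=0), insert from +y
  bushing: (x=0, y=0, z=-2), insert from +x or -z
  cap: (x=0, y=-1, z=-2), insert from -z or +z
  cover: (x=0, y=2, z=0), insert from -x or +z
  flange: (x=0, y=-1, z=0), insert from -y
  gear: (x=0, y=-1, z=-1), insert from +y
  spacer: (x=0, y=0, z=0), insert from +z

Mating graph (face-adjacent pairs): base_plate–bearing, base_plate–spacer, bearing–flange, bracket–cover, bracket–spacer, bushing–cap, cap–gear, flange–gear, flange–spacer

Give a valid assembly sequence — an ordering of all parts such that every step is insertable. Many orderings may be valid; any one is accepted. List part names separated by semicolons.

cap; bushing; gear; flange; bearing; spacer; base_plate; bracket; cover

1. cap@(0, -1, -2) [-z clear] — {cap}
2. bushing@(0, 0, -2) [+x clear] — {bushing, cap}
3. gear@(0, -1, -1) [+y clear] — {bushing, cap, gear}
4. flange@(0, -1, 0) [-y clear] — {bushing, cap, flange, gear}
5. bearing@(0, -1, 1) [+x clear] — {bearing, bushing, cap, flange, gear}
6. spacer@(0, 0, 0) [+z clear] — {bearing, bushing, cap, flange, gear, spacer}
7. base_plate@(0, 0, 1) [-x clear] — {base_plate, bearing, bushing, cap, flange, gear, spacer}
8. bracket@(0, 1, 0) [+y clear] — {base_plate, bearing, bracket, bushing, cap, flange, gear, spacer}
9. cover@(0, 2, 0) [-x clear] — {base_plate, bearing, bracket, bushing, cap, cover, flange, gear, spacer}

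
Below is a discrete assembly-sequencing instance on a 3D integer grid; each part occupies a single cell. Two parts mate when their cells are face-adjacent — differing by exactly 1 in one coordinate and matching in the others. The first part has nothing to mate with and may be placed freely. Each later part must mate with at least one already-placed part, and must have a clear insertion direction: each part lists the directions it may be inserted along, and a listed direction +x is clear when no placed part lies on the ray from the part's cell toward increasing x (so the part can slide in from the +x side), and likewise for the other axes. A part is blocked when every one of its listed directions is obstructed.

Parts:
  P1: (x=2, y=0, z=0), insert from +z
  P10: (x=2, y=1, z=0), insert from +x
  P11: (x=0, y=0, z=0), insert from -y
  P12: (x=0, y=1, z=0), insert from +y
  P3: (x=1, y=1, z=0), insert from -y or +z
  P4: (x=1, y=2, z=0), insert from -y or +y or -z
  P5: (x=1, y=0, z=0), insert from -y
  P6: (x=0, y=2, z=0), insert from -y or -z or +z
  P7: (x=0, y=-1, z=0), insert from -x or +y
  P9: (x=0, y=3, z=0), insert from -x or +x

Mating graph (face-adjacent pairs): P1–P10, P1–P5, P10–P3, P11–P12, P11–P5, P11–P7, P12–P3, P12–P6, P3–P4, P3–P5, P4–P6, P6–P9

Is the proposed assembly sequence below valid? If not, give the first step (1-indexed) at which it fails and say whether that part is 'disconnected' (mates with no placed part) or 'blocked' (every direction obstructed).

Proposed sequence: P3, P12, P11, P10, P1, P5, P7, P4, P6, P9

Valid

1. P3@(1, 1, 0) [-y clear] — {P3}
2. P12@(0, 1, 0) [+y clear] — {P12, P3}
3. P11@(0, 0, 0) [-y clear] — {P11, P12, P3}
4. P10@(2, 1, 0) [+x clear] — {P10, P11, P12, P3}
5. P1@(2, 0, 0) [+z clear] — {P1, P10, P11, P12, P3}
6. P5@(1, 0, 0) [-y clear] — {P1, P10, P11, P12, P3, P5}
7. P7@(0, -1, 0) [-x clear] — {P1, P10, P11, P12, P3, P5, P7}
8. P4@(1, 2, 0) [+y clear] — {P1, P10, P11, P12, P3, P4, P5, P7}
9. P6@(0, 2, 0) [-z clear] — {P1, P10, P11, P12, P3, P4, P5, P6, P7}
10. P9@(0, 3, 0) [-x clear] — {P1, P10, P11, P12, P3, P4, P5, P6, P7, P9}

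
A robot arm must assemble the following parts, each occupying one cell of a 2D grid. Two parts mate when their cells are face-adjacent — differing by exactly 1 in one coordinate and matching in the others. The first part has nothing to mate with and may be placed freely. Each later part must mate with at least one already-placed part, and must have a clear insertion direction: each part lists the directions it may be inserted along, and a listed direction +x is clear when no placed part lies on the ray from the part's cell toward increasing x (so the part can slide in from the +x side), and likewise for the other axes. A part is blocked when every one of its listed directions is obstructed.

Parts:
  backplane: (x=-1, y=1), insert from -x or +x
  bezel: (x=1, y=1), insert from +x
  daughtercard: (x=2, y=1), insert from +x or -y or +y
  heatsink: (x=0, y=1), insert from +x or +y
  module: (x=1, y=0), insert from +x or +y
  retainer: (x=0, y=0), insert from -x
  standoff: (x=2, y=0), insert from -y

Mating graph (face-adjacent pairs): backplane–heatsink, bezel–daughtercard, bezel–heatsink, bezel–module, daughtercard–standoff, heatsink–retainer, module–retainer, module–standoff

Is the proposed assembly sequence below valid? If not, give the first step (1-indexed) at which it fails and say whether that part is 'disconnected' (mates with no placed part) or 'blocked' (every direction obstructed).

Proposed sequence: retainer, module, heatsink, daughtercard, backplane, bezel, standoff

Invalid at step 4 (disconnected)

1. retainer@(0, 0) [-x clear] — {retainer}
2. module@(1, 0) [+x clear] — {module, retainer}
3. heatsink@(0, 1) [+x clear] — {heatsink, module, retainer}
4. daughtercard@(2, 1) — no placed neighbour ⇒ disconnected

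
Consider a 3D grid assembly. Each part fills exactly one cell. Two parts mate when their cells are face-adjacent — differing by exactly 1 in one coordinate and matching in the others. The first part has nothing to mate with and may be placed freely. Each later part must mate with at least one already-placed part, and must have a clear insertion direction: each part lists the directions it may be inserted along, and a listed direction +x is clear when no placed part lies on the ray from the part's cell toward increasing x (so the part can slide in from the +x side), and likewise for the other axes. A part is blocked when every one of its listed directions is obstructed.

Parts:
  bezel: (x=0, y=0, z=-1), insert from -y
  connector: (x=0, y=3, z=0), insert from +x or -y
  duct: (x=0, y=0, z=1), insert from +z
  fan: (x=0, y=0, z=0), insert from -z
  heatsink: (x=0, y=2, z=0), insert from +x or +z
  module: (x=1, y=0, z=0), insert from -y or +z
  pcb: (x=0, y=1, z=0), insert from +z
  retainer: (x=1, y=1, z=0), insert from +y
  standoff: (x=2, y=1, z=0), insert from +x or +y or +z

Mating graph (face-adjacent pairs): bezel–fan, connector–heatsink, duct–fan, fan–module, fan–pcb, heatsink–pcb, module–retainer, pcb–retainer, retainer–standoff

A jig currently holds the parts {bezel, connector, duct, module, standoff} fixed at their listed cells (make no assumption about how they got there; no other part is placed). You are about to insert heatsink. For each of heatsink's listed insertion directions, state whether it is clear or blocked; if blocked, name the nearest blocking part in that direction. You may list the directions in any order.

+x: ray from heatsink(0, 2, 0) has no placed part ⇒ clear
+z: ray from heatsink(0, 2, 0) has no placed part ⇒ clear

+x: clear; +z: clear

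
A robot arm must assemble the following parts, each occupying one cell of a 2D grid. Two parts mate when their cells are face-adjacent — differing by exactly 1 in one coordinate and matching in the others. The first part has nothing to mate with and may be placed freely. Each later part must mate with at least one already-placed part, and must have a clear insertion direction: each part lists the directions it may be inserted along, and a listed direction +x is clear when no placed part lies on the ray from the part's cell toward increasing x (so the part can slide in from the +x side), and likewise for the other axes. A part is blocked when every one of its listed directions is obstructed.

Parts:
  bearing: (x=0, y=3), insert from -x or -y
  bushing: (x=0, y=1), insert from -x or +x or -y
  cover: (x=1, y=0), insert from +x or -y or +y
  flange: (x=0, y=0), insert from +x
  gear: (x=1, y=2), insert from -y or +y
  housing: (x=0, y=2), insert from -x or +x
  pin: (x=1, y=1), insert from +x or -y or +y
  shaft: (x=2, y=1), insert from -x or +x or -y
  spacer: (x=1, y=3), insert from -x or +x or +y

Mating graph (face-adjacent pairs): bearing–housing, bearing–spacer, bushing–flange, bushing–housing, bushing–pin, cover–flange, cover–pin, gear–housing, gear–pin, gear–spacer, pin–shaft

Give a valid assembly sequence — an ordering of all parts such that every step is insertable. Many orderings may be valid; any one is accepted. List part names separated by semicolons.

spacer; bearing; housing; gear; pin; shaft; bushing; flange; cover

1. spacer@(1, 3) [-x clear] — {spacer}
2. bearing@(0, 3) [-x clear] — {bearing, spacer}
3. housing@(0, 2) [-x clear] — {bearing, housing, spacer}
4. gear@(1, 2) [-y clear] — {bearing, gear, housing, spacer}
5. pin@(1, 1) [+x clear] — {bearing, gear, housing, pin, spacer}
6. shaft@(2, 1) [+x clear] — {bearing, gear, housing, pin, shaft, spacer}
7. bushing@(0, 1) [-x clear] — {bearing, bushing, gear, housing, pin, shaft, spacer}
8. flange@(0, 0) [+x clear] — {bearing, bushing, flange, gear, housing, pin, shaft, spacer}
9. cover@(1, 0) [+x clear] — {bearing, bushing, cover, flange, gear, housing, pin, shaft, spacer}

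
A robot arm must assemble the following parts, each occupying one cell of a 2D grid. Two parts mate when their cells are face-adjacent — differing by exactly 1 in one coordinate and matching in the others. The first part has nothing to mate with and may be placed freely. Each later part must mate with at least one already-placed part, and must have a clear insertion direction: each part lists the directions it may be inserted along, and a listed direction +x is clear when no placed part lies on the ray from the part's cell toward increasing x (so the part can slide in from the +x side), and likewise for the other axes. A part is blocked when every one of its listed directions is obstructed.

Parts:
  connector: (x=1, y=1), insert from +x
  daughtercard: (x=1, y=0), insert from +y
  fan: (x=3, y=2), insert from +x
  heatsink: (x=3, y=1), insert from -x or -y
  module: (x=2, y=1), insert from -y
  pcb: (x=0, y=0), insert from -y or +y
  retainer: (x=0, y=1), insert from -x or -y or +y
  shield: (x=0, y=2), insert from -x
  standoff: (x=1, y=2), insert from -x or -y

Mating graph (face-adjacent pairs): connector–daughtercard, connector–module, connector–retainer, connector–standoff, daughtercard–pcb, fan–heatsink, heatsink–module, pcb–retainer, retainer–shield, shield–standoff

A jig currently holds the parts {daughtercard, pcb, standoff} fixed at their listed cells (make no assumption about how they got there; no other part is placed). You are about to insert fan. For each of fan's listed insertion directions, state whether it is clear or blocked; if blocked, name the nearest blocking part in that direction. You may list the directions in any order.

+x: ray from fan(3, 2) has no placed part ⇒ clear

+x: clear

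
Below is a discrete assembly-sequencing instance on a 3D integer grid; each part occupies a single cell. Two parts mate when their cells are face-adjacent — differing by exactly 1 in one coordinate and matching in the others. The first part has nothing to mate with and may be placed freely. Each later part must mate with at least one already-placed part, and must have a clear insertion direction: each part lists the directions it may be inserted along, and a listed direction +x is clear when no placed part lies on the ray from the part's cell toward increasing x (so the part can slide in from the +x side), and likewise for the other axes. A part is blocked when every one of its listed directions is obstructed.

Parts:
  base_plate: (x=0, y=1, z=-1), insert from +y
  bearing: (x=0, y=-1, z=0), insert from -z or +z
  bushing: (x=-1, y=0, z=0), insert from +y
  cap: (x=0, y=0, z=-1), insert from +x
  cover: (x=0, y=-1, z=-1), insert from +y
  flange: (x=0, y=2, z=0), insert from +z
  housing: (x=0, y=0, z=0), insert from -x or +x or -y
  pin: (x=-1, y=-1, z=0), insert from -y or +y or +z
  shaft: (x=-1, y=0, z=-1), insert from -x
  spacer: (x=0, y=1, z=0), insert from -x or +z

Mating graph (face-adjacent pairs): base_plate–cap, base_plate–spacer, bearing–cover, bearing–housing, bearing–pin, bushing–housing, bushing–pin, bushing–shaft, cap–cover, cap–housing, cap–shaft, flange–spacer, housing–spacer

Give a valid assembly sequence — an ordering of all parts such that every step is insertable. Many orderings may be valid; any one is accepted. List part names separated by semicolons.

cover; bearing; pin; housing; spacer; base_plate; bushing; flange; shaft; cap

1. cover@(0, -1, -1) [+y clear] — {cover}
2. bearing@(0, -1, 0) [+z clear] — {bearing, cover}
3. pin@(-1, -1, 0) [-y clear] — {bearing, cover, pin}
4. housing@(0, 0, 0) [-x clear] — {bearing, cover, housing, pin}
5. spacer@(0, 1, 0) [-x clear] — {bearing, cover, housing, pin, spacer}
6. base_plate@(0, 1, -1) [+y clear] — {base_plate, bearing, cover, housing, pin, spacer}
7. bushing@(-1, 0, 0) [+y clear] — {base_plate, bearing, bushing, cover, housing, pin, spacer}
8. flange@(0, 2, 0) [+z clear] — {base_plate, bearing, bushing, cover, flange, housing, pin, spacer}
9. shaft@(-1, 0, -1) [-x clear] — {base_plate, bearing, bushing, cover, flange, housing, pin, shaft, spacer}
10. cap@(0, 0, -1) [+x clear] — {base_plate, bearing, bushing, cap, cover, flange, housing, pin, shaft, spacer}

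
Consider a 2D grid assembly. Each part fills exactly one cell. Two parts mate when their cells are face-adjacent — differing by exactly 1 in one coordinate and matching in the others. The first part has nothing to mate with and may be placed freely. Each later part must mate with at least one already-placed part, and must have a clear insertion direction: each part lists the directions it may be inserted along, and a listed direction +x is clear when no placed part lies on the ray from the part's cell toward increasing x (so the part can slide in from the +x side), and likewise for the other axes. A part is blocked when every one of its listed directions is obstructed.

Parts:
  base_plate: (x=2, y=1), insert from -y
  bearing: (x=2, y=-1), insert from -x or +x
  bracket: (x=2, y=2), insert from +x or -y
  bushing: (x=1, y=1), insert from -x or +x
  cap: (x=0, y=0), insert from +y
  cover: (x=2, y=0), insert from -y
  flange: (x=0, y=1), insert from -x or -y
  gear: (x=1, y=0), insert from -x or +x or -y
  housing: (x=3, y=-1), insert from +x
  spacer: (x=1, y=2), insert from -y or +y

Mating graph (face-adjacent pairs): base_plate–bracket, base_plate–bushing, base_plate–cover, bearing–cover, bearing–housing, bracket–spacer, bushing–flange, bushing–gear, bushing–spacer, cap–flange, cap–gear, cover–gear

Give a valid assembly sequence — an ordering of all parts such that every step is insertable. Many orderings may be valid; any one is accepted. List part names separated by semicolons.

1. base_plate@(2, 1) [-y clear] — {base_plate}
2. bushing@(1, 1) [-x clear] — {base_plate, bushing}
3. gear@(1, 0) [-x clear] — {base_plate, bushing, gear}
4. cap@(0, 0) [+y clear] — {base_plate, bushing, cap, gear}
5. bracket@(2, 2) [+x clear] — {base_plate, bracket, bushing, cap, gear}
6. flange@(0, 1) [-x clear] — {base_plate, bracket, bushing, cap, flange, gear}
7. spacer@(1, 2) [+y clear] — {base_plate, bracket, bushing, cap, flange, gear, spacer}
8. cover@(2, 0) [-y clear] — {base_plate, bracket, bushing, cap, cover, flange, gear, spacer}
9. bearing@(2, -1) [-x clear] — {base_plate, bearing, bracket, bushing, cap, cover, flange, gear, spacer}
10. housing@(3, -1) [+x clear] — {base_plate, bearing, bracket, bushing, cap, cover, flange, gear, housing, spacer}

base_plate; bushing; gear; cap; bracket; flange; spacer; cover; bearing; housing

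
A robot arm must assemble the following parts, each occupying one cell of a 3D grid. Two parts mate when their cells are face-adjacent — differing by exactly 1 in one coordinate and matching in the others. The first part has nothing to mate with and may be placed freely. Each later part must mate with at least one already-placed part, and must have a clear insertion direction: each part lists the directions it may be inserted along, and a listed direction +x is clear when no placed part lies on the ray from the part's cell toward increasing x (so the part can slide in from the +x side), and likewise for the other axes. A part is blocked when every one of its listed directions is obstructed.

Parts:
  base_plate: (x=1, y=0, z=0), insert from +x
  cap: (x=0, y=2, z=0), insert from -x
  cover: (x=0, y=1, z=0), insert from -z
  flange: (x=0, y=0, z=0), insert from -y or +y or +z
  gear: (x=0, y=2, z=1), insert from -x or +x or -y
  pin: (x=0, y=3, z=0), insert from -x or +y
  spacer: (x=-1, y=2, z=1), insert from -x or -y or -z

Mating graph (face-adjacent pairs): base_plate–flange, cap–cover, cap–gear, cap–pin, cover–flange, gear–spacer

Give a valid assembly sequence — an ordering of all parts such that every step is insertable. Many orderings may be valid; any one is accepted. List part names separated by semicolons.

spacer; gear; cap; pin; cover; flange; base_plate

1. spacer@(-1, 2, 1) [-x clear] — {spacer}
2. gear@(0, 2, 1) [+x clear] — {gear, spacer}
3. cap@(0, 2, 0) [-x clear] — {cap, gear, spacer}
4. pin@(0, 3, 0) [-x clear] — {cap, gear, pin, spacer}
5. cover@(0, 1, 0) [-z clear] — {cap, cover, gear, pin, spacer}
6. flange@(0, 0, 0) [-y clear] — {cap, cover, flange, gear, pin, spacer}
7. base_plate@(1, 0, 0) [+x clear] — {base_plate, cap, cover, flange, gear, pin, spacer}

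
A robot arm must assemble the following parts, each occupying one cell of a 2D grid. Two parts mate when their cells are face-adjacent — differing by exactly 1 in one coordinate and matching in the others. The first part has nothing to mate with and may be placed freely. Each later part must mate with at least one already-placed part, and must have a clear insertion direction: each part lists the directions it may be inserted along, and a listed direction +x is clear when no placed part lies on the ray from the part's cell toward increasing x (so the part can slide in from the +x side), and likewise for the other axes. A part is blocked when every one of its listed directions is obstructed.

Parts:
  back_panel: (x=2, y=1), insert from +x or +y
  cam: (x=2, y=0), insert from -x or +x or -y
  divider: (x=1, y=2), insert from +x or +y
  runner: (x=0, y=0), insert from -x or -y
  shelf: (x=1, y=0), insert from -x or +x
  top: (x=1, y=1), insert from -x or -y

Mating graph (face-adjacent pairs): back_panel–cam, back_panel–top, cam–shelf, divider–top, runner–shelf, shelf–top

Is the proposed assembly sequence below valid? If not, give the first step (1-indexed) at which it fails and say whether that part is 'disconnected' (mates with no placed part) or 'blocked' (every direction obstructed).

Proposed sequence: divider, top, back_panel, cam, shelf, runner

1. divider@(1, 2) [+x clear] — {divider}
2. top@(1, 1) [-x clear] — {divider, top}
3. back_panel@(2, 1) [+x clear] — {back_panel, divider, top}
4. cam@(2, 0) [-x clear] — {back_panel, cam, divider, top}
5. shelf@(1, 0) [-x clear] — {back_panel, cam, divider, shelf, top}
6. runner@(0, 0) [-x clear] — {back_panel, cam, divider, runner, shelf, top}

Valid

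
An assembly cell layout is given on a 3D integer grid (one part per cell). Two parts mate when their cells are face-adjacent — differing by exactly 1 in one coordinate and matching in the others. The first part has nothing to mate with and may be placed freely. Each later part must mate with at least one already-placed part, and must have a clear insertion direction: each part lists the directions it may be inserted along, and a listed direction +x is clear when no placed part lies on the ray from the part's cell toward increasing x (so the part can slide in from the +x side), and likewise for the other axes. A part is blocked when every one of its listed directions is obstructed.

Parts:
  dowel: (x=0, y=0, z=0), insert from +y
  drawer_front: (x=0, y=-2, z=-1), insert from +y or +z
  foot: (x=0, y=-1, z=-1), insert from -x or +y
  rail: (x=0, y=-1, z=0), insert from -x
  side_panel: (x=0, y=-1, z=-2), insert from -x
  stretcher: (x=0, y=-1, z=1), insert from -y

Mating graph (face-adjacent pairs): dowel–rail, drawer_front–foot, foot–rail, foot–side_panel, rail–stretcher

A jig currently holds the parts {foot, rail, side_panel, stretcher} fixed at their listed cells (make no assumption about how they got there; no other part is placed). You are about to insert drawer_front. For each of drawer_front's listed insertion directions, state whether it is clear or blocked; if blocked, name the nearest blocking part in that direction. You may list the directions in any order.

+y: blocked by foot; +z: clear

+y: nearest on ray is foot@(0, -1, -1) ⇒ blocked
+z: ray from drawer_front(0, -2, -1) has no placed part ⇒ clear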